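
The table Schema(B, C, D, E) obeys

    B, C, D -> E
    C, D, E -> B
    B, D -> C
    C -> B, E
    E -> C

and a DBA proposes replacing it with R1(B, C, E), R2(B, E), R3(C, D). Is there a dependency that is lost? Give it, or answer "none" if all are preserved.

Check B, D → C: no single fragment contains all of {B, C, D}, and the restricted closure of {B, D} across the fragments never reaches {C}.
B, C, D → E is preserved.
C, D, E → B is preserved.
C → B, E is preserved.
E → C is preserved.

B, D -> C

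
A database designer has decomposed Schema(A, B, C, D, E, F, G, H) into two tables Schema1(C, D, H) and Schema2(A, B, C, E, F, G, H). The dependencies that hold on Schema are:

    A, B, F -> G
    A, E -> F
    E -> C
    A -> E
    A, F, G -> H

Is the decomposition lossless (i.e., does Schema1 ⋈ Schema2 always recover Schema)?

No

Common attributes: Schema1 ∩ Schema2 = {C, H}.
No dependency enlarges {C, H}, so (C, H)⁺ = {C, H}.
The closure contains neither all of Schema1 = {C, D, H} nor all of Schema2 = {A, B, C, E, F, G, H}, so the common attributes are not a superkey of either fragment. The join is lossy.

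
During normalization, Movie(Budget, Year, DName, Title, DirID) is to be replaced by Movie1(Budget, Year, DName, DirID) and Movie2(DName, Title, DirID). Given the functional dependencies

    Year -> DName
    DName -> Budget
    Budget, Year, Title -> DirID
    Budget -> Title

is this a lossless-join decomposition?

Common attributes: Movie1 ∩ Movie2 = {DName, DirID}.
Closure of {DName, DirID}: DName → Budget applies, adding Budget; Budget → Title applies, adding Title. So (DName, DirID)⁺ = {Budget, DName, Title, DirID}.
This closure contains every attribute of Movie2, so Movie1 ∩ Movie2 → Movie2. The join is lossless.

Yes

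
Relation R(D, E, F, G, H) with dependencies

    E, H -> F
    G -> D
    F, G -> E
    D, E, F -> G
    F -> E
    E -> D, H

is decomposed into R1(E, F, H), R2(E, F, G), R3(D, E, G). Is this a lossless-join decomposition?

Yes

Chase test. Columns are D, E, F, G, H; row i has aⱼ where attribute j ∈ Ri, else bᵢⱼ.
Initial tableau (one row per fragment):
  row 1: b11 a2 a3 b14 a5
  row 2: b21 a2 a3 a4 b25
  row 3: a1 a2 b33 a4 b35
Rows 2 and 3 agree on G; apply G→D and equate their D entries.
Rows 1 and 2 agree on E; apply E→D, H and equate their D, H entries.
Rows 1 and 3 agree on E; apply E→D, H and equate their D, H entries.
Rows 1 and 3 agree on E, H; apply E, H→F and equate their F entries.
Rows 1 and 2 agree on D, E, F; apply D, E, F→G and equate their G entries.
Row 1 is now all distinguished symbols — the join is lossless.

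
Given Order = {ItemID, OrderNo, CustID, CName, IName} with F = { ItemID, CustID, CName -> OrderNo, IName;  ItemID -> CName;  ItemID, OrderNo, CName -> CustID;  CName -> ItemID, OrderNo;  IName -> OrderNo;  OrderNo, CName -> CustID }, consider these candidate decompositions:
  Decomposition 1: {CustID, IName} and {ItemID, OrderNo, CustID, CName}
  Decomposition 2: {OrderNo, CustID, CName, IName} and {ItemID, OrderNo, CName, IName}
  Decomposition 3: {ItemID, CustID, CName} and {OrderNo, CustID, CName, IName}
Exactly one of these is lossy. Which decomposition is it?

Decomposition 1: common = {CustID}, closure = {CustID} → lossy.
Decomposition 2: common = {OrderNo, CName, IName}, closure = {ItemID, OrderNo, CustID, CName, IName} → lossless.
Decomposition 3: common = {CustID, CName}, closure = {ItemID, OrderNo, CustID, CName, IName} → lossless.

Decomposition 1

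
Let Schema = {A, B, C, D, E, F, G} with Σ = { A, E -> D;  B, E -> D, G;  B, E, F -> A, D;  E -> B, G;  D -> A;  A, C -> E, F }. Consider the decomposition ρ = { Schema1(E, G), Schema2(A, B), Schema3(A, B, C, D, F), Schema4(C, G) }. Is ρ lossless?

No

Chase test. Columns are A, B, C, D, E, F, G; row i has aⱼ where attribute j ∈ Schemai, else bᵢⱼ.
Initial tableau (one row per fragment):
  row 1: b11 b12 b13 b14 a5 b16 a7
  row 2: a1 a2 b23 b24 b25 b26 b27
  row 3: a1 a2 a3 a4 b35 a6 b37
  row 4: b41 b42 a3 b44 b45 b46 a7
No row becomes fully distinguished — the join is lossy.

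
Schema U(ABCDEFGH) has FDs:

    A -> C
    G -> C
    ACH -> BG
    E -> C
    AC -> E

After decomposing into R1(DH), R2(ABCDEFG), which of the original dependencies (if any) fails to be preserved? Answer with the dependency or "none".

Check ACH → BG: no single fragment contains all of {ABCGH}, and the restricted closure of {ACH} across the fragments never reaches {BG}.
A → C is preserved.
G → C is preserved.
E → C is preserved.
AC → E is preserved.

ACH -> BG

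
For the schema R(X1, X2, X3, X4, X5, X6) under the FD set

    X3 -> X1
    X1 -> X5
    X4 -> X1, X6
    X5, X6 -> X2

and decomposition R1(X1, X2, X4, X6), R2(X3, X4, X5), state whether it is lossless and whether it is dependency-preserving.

lossless but not dependency-preserving

Lossless test: (X4)⁺ = {X1, X2, X4, X5, X6}, which contains all of one fragment — lossless.
Dependency preservation: the restricted closure of {X3} across the fragments never reaches {X1}, so X3 → X1 cannot be enforced without a join — not preserved.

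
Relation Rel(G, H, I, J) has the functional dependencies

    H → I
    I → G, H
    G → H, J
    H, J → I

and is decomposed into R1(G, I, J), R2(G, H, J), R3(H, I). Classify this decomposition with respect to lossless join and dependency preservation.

Lossless test (chase): Rows 2 and 3 agree on H; apply H→I and equate their I entries. Rows 1 and 2 agree on I; apply I→G, H and equate their G, H entries. Rows 1 and 3 agree on I; apply I→G, H and equate their G, H entries. Rows 1 and 3 agree on G; apply G→H, J and equate their H, J entries. Row 1 is now all distinguished symbols — the join is lossless.
Dependency preservation: I → G, H; H, J → I are not contained in any single fragment, but the restricted closure of each left-hand side across the fragments still reaches the right-hand side; the remaining FDs each lie inside some fragment. All dependencies are preserved.

lossless and dependency-preserving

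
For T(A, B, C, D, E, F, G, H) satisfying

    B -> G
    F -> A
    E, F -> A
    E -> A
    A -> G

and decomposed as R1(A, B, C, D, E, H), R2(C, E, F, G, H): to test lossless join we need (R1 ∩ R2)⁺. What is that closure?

R1 ∩ R2 = {C, E, H}.
E → A applies, adding A
A → G applies, adding G
Closure: {A, C, E, G, H}.

A, C, E, G, H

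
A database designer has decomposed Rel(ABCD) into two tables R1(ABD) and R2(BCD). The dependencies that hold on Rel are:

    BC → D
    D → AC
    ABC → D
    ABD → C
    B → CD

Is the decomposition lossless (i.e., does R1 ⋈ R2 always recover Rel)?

Common attributes: R1 ∩ R2 = {BD}.
Closure of {BD}: D → AC applies, adding AC. So (BD)⁺ = {ABCD}.
This closure contains every attribute of R1, so R1 ∩ R2 → R1. The join is lossless.

Yes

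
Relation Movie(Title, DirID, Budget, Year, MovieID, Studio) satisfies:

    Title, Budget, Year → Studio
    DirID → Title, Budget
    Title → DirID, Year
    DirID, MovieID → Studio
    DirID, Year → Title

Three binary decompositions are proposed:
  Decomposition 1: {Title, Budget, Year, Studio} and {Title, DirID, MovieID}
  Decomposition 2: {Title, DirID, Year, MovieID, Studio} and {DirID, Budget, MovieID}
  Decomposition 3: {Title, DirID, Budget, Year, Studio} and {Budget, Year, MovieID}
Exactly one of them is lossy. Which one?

Decomposition 1: common = {Title}, closure = {Title, DirID, Budget, Year, Studio} → lossless.
Decomposition 2: common = {DirID, MovieID}, closure = {Title, DirID, Budget, Year, MovieID, Studio} → lossless.
Decomposition 3: common = {Budget, Year}, closure = {Budget, Year} → lossy.

Decomposition 3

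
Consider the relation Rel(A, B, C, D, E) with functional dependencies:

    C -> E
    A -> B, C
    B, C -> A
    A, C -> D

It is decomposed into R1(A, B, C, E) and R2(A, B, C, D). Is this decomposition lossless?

Yes

Common attributes: R1 ∩ R2 = {A, B, C}.
Closure of {A, B, C}: C → E applies, adding E; A, C → D applies, adding D. So (A, B, C)⁺ = {A, B, C, D, E}.
This closure contains every attribute of R1, so R1 ∩ R2 → R1. The join is lossless.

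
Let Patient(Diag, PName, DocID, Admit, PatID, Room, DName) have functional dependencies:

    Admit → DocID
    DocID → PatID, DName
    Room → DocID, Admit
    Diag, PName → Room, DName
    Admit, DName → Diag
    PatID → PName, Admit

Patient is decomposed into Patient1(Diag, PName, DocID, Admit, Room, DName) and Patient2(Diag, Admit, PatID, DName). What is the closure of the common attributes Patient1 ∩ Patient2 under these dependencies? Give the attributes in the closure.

Patient1 ∩ Patient2 = {Diag, Admit, DName}.
Admit → DocID applies, adding DocID
DocID → PatID, DName applies, adding PatID
PatID → PName, Admit applies, adding PName
Diag, PName → Room, DName applies, adding Room
Closure: {Diag, PName, DocID, Admit, PatID, Room, DName}.

Diag, PName, DocID, Admit, PatID, Room, DName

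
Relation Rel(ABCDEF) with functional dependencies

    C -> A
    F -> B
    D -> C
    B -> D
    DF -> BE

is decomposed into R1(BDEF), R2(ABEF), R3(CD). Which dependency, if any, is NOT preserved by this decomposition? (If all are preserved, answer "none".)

Check C → A: no single fragment contains all of {AC}, and the restricted closure of {C} across the fragments never reaches {A}.
F → B is preserved.
D → C is preserved.
B → D is preserved.
DF → BE is preserved.

C -> A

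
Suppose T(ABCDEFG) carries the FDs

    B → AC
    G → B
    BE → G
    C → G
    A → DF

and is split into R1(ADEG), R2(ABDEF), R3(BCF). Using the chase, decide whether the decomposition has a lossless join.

No

Chase test. Columns are ABCDEFG; row i has aⱼ where attribute j ∈ Ri, else bᵢⱼ.
Initial tableau (one row per fragment):
  row 1: a1 b12 b13 a4 a5 b16 a7
  row 2: a1 a2 b23 a4 a5 a6 b27
  row 3: b31 a2 a3 b34 b35 a6 b37
Rows 2 and 3 agree on B; apply B→AC and equate their AC entries.
Rows 2 and 3 agree on C; apply C→G and equate their G entries.
Rows 1 and 2 agree on A; apply A→DF and equate their DF entries.
Rows 1 and 3 agree on A; apply A→DF and equate their DF entries.
No row becomes fully distinguished — the join is lossy.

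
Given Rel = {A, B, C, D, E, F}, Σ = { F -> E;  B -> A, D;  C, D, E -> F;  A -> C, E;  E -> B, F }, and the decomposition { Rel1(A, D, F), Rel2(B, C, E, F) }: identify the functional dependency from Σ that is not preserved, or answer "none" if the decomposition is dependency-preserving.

none

F → E lies within Rel2.
B → A, D: restricted closure across fragments reaches A, D.
C, D, E → F: restricted closure across fragments reaches F.
A → C, E: restricted closure across fragments reaches C, E.
E → B, F lies within Rel2.
Every dependency is enforceable on the fragments, so the decomposition is dependency-preserving.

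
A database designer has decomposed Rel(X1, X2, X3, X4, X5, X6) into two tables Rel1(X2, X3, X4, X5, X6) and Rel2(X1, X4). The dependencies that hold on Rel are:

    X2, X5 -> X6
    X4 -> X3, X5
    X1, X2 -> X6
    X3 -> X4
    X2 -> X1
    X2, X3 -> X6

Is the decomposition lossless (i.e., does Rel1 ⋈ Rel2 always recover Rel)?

Common attributes: Rel1 ∩ Rel2 = {X4}.
Closure of {X4}: X4 → X3, X5 applies, adding X3, X5. So (X4)⁺ = {X3, X4, X5}.
The closure contains neither all of Rel1 = {X2, X3, X4, X5, X6} nor all of Rel2 = {X1, X4}, so the common attributes are not a superkey of either fragment. The join is lossy.

No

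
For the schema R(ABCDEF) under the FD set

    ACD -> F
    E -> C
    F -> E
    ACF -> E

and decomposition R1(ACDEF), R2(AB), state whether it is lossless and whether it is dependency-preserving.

Lossless test: (A)⁺ = {A}, which is a superkey of neither fragment — lossy.
Dependency preservation: every FD's attributes lie within a single fragment, so each can be enforced locally — preserved.

lossy but dependency-preserving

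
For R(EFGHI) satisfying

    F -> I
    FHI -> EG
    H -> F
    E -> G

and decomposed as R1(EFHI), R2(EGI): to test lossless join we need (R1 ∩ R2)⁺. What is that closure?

EGI

R1 ∩ R2 = {EI}.
E → G applies, adding G
Closure: {EGI}.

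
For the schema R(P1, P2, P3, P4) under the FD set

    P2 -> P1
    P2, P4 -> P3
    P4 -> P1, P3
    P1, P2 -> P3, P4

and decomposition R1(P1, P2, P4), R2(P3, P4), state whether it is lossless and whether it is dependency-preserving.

lossless and dependency-preserving

Lossless test: (P4)⁺ = {P1, P3, P4}, which contains all of one fragment — lossless.
Dependency preservation: P2, P4 → P3; P4 → P1, P3; P1, P2 → P3, P4 are not contained in any single fragment, but the restricted closure of each left-hand side across the fragments still reaches the right-hand side; the remaining FDs each lie inside some fragment. All dependencies are preserved.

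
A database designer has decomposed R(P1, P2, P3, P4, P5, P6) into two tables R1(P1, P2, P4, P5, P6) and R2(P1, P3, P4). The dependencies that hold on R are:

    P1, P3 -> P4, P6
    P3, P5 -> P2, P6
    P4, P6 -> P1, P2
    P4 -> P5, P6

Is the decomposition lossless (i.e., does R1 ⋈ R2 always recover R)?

Yes

Common attributes: R1 ∩ R2 = {P1, P4}.
Closure of {P1, P4}: P4 → P5, P6 applies, adding P5, P6; P4, P6 → P1, P2 applies, adding P2. So (P1, P4)⁺ = {P1, P2, P4, P5, P6}.
This closure contains every attribute of R1, so R1 ∩ R2 → R1. The join is lossless.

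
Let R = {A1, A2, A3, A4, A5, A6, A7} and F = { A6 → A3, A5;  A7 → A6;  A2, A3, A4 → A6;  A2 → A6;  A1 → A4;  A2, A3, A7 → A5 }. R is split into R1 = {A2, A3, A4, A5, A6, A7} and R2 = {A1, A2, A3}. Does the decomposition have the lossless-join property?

No

Common attributes: R1 ∩ R2 = {A2, A3}.
Closure of {A2, A3}: A2 → A6 applies, adding A6; A6 → A3, A5 applies, adding A5. So (A2, A3)⁺ = {A2, A3, A5, A6}.
The closure contains neither all of R1 = {A2, A3, A4, A5, A6, A7} nor all of R2 = {A1, A2, A3}, so the common attributes are not a superkey of either fragment. The join is lossy.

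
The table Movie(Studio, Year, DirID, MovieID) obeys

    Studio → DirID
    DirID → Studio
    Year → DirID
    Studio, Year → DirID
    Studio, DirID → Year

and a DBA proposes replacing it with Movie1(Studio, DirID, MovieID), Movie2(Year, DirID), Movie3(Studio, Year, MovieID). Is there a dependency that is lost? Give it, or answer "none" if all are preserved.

none

Studio → DirID lies within Movie1.
DirID → Studio lies within Movie1.
Year → DirID lies within Movie2.
Studio, Year → DirID: restricted closure across fragments reaches DirID.
Studio, DirID → Year: restricted closure across fragments reaches Year.
Every dependency is enforceable on the fragments, so the decomposition is dependency-preserving.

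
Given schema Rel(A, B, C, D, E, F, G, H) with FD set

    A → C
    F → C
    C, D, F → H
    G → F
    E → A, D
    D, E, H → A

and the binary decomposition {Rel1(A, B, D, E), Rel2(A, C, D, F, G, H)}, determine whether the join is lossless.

Common attributes: Rel1 ∩ Rel2 = {A, D}.
Closure of {A, D}: A → C applies, adding C. So (A, D)⁺ = {A, C, D}.
The closure contains neither all of Rel1 = {A, B, D, E} nor all of Rel2 = {A, C, D, F, G, H}, so the common attributes are not a superkey of either fragment. The join is lossy.

No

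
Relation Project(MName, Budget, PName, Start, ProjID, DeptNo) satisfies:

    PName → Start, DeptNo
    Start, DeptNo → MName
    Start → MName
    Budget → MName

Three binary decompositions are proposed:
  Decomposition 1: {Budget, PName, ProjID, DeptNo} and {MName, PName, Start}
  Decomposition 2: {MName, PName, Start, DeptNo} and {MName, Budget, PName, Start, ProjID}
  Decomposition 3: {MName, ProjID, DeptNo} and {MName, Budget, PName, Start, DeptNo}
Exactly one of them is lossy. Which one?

Decomposition 3

Decomposition 1: common = {PName}, closure = {MName, PName, Start, DeptNo} → lossless.
Decomposition 2: common = {MName, PName, Start}, closure = {MName, PName, Start, DeptNo} → lossless.
Decomposition 3: common = {MName, DeptNo}, closure = {MName, DeptNo} → lossy.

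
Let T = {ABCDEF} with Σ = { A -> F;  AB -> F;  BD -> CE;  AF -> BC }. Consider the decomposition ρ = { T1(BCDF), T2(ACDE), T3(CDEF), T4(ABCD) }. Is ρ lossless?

Chase test. Columns are ABCDEF; row i has aⱼ where attribute j ∈ Ti, else bᵢⱼ.
Initial tableau (one row per fragment):
  row 1: b11 a2 a3 a4 b15 a6
  row 2: a1 b22 a3 a4 a5 b26
  row 3: b31 b32 a3 a4 a5 a6
  row 4: a1 a2 a3 a4 b45 b46
Rows 2 and 4 agree on A; apply A→F and equate their F entries.
Rows 1 and 4 agree on BD; apply BD→CE and equate their CE entries.
Rows 2 and 4 agree on AF; apply AF→BC and equate their BC entries.
Rows 1 and 2 agree on BD; apply BD→CE and equate their CE entries.
No row becomes fully distinguished — the join is lossy.

No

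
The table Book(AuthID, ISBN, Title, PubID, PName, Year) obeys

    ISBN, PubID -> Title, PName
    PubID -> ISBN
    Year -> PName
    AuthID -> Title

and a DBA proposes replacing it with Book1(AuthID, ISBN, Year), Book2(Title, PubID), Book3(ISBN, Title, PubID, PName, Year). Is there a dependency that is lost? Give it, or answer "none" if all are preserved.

Check AuthID → Title: no single fragment contains all of {AuthID, Title}, and the restricted closure of {AuthID} across the fragments never reaches {Title}.
ISBN, PubID → Title, PName is preserved.
PubID → ISBN is preserved.
Year → PName is preserved.

AuthID -> Title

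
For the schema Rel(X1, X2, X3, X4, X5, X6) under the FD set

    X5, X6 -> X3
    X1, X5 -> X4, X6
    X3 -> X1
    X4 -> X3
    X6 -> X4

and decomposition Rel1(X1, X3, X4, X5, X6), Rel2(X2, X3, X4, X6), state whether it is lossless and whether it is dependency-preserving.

lossy but dependency-preserving

Lossless test: (X3, X4, X6)⁺ = {X1, X3, X4, X6}, which is a superkey of neither fragment — lossy.
Dependency preservation: every FD's attributes lie within a single fragment, so each can be enforced locally — preserved.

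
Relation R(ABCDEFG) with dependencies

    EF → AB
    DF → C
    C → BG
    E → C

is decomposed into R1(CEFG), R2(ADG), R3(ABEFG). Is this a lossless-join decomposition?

Chase test. Columns are ABCDEFG; row i has aⱼ where attribute j ∈ Ri, else bᵢⱼ.
Initial tableau (one row per fragment):
  row 1: b11 b12 a3 b14 a5 a6 a7
  row 2: a1 b22 b23 a4 b25 b26 a7
  row 3: a1 a2 b33 b34 a5 a6 a7
Rows 1 and 3 agree on EF; apply EF→AB and equate their AB entries.
Rows 1 and 3 agree on E; apply E→C and equate their C entries.
No row becomes fully distinguished — the join is lossy.

No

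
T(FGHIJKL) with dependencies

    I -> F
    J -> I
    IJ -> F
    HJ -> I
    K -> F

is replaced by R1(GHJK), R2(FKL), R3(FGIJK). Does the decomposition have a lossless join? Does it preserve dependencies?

lossy but dependency-preserving

Lossless test (chase): Rows 1 and 3 agree on J; apply J→I and equate their I entries. Rows 1 and 3 agree on IJ; apply IJ→F and equate their F entries. No row becomes fully distinguished — the join is lossy.
Dependency preservation: HJ → I is not contained in any single fragment, but the restricted closure of its left-hand side across the fragments still reaches the right-hand side; the remaining FDs each lie inside some fragment. All dependencies are preserved.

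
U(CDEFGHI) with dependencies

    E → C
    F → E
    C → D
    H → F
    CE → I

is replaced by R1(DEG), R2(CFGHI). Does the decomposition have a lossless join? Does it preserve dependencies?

Lossless test: (G)⁺ = {G}, which is a superkey of neither fragment — lossy.
Dependency preservation: the restricted closure of {E} across the fragments never reaches {C}, so E → C cannot be enforced without a join — not preserved.

lossy and not dependency-preserving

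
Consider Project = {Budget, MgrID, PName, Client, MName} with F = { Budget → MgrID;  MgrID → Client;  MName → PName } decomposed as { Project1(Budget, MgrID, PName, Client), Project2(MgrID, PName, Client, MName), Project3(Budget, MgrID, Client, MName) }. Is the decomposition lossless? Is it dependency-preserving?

lossless and dependency-preserving

Lossless test (chase): Rows 2 and 3 agree on MName; apply MName→PName and equate their PName entries. Row 3 is now all distinguished symbols — the join is lossless.
Dependency preservation: every FD's attributes lie within a single fragment, so each can be enforced locally — preserved.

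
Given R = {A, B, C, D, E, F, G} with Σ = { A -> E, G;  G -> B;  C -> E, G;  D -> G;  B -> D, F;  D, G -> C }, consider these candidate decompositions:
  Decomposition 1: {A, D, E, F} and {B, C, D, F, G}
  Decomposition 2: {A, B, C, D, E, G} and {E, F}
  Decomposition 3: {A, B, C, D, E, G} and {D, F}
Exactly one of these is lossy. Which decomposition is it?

Decomposition 1: common = {D, F}, closure = {B, C, D, E, F, G} → lossless.
Decomposition 2: common = {E}, closure = {E} → lossy.
Decomposition 3: common = {D}, closure = {B, C, D, E, F, G} → lossless.

Decomposition 2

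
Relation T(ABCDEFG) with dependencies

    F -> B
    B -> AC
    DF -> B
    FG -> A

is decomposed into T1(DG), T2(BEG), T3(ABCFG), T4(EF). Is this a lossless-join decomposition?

No

Chase test. Columns are ABCDEFG; row i has aⱼ where attribute j ∈ Ti, else bᵢⱼ.
Initial tableau (one row per fragment):
  row 1: b11 b12 b13 a4 b15 b16 a7
  row 2: b21 a2 b23 b24 a5 b26 a7
  row 3: a1 a2 a3 b34 b35 a6 a7
  row 4: b41 b42 b43 b44 a5 a6 b47
Rows 3 and 4 agree on F; apply F→B and equate their B entries.
Rows 2 and 3 agree on B; apply B→AC and equate their AC entries.
Rows 2 and 4 agree on B; apply B→AC and equate their AC entries.
No row becomes fully distinguished — the join is lossy.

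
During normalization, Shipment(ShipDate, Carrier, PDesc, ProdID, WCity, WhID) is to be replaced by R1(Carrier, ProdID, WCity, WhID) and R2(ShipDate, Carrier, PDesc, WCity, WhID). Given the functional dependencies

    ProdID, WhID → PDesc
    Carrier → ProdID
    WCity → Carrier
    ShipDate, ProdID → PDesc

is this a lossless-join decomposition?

Common attributes: R1 ∩ R2 = {Carrier, WCity, WhID}.
Closure of {Carrier, WCity, WhID}: Carrier → ProdID applies, adding ProdID; ProdID, WhID → PDesc applies, adding PDesc. So (Carrier, WCity, WhID)⁺ = {Carrier, PDesc, ProdID, WCity, WhID}.
This closure contains every attribute of R1, so R1 ∩ R2 → R1. The join is lossless.

Yes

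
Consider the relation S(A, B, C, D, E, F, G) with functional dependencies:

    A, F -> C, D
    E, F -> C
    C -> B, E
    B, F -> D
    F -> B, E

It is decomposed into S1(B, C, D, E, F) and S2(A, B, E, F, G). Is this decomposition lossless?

Common attributes: S1 ∩ S2 = {B, E, F}.
Closure of {B, E, F}: E, F → C applies, adding C; B, F → D applies, adding D. So (B, E, F)⁺ = {B, C, D, E, F}.
This closure contains every attribute of S1, so S1 ∩ S2 → S1. The join is lossless.

Yes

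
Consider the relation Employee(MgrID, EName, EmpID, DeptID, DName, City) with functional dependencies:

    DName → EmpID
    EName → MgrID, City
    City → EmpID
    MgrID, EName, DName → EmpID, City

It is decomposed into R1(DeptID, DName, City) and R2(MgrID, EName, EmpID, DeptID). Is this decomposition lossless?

Common attributes: R1 ∩ R2 = {DeptID}.
No dependency enlarges {DeptID}, so (DeptID)⁺ = {DeptID}.
The closure contains neither all of R1 = {DeptID, DName, City} nor all of R2 = {MgrID, EName, EmpID, DeptID}, so the common attributes are not a superkey of either fragment. The join is lossy.

No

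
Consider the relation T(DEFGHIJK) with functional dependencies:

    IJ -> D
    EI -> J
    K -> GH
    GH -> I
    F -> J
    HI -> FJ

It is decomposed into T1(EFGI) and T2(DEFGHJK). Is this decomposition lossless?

No

Common attributes: T1 ∩ T2 = {EFG}.
Closure of {EFG}: F → J applies, adding J. So (EFG)⁺ = {EFGJ}.
The closure contains neither all of T1 = {EFGI} nor all of T2 = {DEFGHJK}, so the common attributes are not a superkey of either fragment. The join is lossy.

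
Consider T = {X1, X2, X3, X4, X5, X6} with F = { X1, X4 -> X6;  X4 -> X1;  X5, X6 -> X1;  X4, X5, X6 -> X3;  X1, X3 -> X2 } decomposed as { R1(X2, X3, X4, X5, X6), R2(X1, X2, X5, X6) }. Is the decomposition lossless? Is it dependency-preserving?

Lossless test: (X2, X5, X6)⁺ = {X1, X2, X5, X6}, which contains all of one fragment — lossless.
Dependency preservation: the restricted closure of {X4} across the fragments never reaches {X1}, so X4 → X1 cannot be enforced without a join — not preserved.

lossless but not dependency-preserving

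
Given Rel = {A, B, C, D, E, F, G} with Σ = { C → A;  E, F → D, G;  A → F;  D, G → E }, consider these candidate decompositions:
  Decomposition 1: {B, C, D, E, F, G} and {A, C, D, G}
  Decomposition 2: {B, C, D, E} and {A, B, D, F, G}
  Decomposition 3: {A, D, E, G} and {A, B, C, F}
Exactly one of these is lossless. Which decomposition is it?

Decomposition 1: common = {C, D, G}, closure = {A, C, D, E, F, G} → lossless.
Decomposition 2: common = {B, D}, closure = {B, D} → lossy.
Decomposition 3: common = {A}, closure = {A, F} → lossy.

Decomposition 1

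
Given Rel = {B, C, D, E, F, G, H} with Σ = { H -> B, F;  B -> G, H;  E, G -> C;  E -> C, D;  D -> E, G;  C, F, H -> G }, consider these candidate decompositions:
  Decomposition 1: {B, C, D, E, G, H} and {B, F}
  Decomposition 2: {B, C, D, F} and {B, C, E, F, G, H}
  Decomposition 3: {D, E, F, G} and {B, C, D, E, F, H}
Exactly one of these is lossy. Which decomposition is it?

Decomposition 2

Decomposition 1: common = {B}, closure = {B, F, G, H} → lossless.
Decomposition 2: common = {B, C, F}, closure = {B, C, F, G, H} → lossy.
Decomposition 3: common = {D, E, F}, closure = {C, D, E, F, G} → lossless.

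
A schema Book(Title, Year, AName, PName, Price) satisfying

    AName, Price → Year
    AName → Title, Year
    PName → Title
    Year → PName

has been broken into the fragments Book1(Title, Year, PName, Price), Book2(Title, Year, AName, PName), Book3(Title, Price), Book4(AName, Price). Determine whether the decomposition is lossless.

Yes

Chase test. Columns are Title, Year, AName, PName, Price; row i has aⱼ where attribute j ∈ Booki, else bᵢⱼ.
Initial tableau (one row per fragment):
  row 1: a1 a2 b13 a4 a5
  row 2: a1 a2 a3 a4 b25
  row 3: a1 b32 b33 b34 a5
  row 4: b41 b42 a3 b44 a5
Rows 2 and 4 agree on AName; apply AName→Title, Year and equate their Title, Year entries.
Rows 1 and 4 agree on Year; apply Year→PName and equate their PName entries.
Row 4 is now all distinguished symbols — the join is lossless.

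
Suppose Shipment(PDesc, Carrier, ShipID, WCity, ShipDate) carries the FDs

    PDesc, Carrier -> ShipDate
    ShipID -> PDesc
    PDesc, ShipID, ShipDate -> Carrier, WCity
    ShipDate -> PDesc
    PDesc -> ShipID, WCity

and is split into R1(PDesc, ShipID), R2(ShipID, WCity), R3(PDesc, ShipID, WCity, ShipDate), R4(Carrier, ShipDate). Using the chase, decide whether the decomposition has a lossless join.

Chase test. Columns are PDesc, Carrier, ShipID, WCity, ShipDate; row i has aⱼ where attribute j ∈ Ri, else bᵢⱼ.
Initial tableau (one row per fragment):
  row 1: a1 b12 a3 b14 b15
  row 2: b21 b22 a3 a4 b25
  row 3: a1 b32 a3 a4 a5
  row 4: b41 a2 b43 b44 a5
Rows 1 and 2 agree on ShipID; apply ShipID→PDesc and equate their PDesc entries.
Rows 3 and 4 agree on ShipDate; apply ShipDate→PDesc and equate their PDesc entries.
Rows 1 and 2 agree on PDesc; apply PDesc→ShipID, WCity and equate their ShipID, WCity entries.
Rows 1 and 4 agree on PDesc; apply PDesc→ShipID, WCity and equate their ShipID, WCity entries.
Rows 3 and 4 agree on PDesc, ShipID, ShipDate; apply PDesc, ShipID, ShipDate→Carrier, WCity and equate their Carrier, WCity entries.
Row 3 is now all distinguished symbols — the join is lossless.

Yes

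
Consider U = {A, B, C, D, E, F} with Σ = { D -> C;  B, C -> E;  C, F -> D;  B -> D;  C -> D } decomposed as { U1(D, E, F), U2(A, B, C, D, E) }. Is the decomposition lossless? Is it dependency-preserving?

lossy but dependency-preserving

Lossless test: (D, E)⁺ = {C, D, E}, which is a superkey of neither fragment — lossy.
Dependency preservation: C, F → D is not contained in any single fragment, but the restricted closure of its left-hand side across the fragments still reaches the right-hand side; the remaining FDs each lie inside some fragment. All dependencies are preserved.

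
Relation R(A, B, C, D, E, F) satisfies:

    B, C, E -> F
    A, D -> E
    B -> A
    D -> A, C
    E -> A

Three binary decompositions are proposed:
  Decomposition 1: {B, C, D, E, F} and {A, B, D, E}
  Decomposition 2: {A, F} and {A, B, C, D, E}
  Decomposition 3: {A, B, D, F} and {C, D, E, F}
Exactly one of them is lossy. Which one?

Decomposition 2

Decomposition 1: common = {B, D, E}, closure = {A, B, C, D, E, F} → lossless.
Decomposition 2: common = {A}, closure = {A} → lossy.
Decomposition 3: common = {D, F}, closure = {A, C, D, E, F} → lossless.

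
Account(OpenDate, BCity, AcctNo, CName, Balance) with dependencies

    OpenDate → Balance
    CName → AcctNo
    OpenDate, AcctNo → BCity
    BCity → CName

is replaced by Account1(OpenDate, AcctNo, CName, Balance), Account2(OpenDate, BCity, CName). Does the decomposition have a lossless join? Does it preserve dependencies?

lossless and dependency-preserving

Lossless test: (OpenDate, CName)⁺ = {OpenDate, BCity, AcctNo, CName, Balance}, which contains all of one fragment — lossless.
Dependency preservation: OpenDate, AcctNo → BCity is not contained in any single fragment, but the restricted closure of its left-hand side across the fragments still reaches the right-hand side; the remaining FDs each lie inside some fragment. All dependencies are preserved.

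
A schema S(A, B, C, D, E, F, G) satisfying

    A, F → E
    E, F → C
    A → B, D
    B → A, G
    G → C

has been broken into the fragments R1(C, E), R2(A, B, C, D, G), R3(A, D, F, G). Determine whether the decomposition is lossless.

Chase test. Columns are A, B, C, D, E, F, G; row i has aⱼ where attribute j ∈ Ri, else bᵢⱼ.
Initial tableau (one row per fragment):
  row 1: b11 b12 a3 b14 a5 b16 b17
  row 2: a1 a2 a3 a4 b25 b26 a7
  row 3: a1 b32 b33 a4 b35 a6 a7
Rows 2 and 3 agree on A; apply A→B, D and equate their B, D entries.
Rows 2 and 3 agree on G; apply G→C and equate their C entries.
No row becomes fully distinguished — the join is lossy.

No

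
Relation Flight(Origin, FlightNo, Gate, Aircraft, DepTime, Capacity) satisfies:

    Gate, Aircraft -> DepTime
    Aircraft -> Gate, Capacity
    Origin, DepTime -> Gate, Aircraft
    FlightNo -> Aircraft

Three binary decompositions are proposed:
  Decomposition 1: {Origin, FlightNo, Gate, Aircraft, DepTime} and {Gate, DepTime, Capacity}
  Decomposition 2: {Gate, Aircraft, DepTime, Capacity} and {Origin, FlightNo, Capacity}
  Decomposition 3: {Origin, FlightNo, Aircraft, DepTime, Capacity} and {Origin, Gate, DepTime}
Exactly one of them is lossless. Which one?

Decomposition 3

Decomposition 1: common = {Gate, DepTime}, closure = {Gate, DepTime} → lossy.
Decomposition 2: common = {Capacity}, closure = {Capacity} → lossy.
Decomposition 3: common = {Origin, DepTime}, closure = {Origin, Gate, Aircraft, DepTime, Capacity} → lossless.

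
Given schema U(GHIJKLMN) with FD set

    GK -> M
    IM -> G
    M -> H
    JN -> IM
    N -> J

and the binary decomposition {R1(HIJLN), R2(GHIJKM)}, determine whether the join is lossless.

Common attributes: R1 ∩ R2 = {HIJ}.
No dependency enlarges {HIJ}, so (HIJ)⁺ = {HIJ}.
The closure contains neither all of R1 = {HIJLN} nor all of R2 = {GHIJKM}, so the common attributes are not a superkey of either fragment. The join is lossy.

No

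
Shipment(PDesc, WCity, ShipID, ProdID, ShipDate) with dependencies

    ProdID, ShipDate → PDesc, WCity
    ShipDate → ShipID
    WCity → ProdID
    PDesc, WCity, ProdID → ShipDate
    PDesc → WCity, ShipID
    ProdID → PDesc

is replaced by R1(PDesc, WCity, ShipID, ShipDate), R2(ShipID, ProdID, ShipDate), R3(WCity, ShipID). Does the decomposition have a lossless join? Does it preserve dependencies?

lossy and not dependency-preserving

Lossless test (chase): Rows 1 and 3 agree on WCity; apply WCity→ProdID and equate their ProdID entries. Rows 1 and 3 agree on ProdID; apply ProdID→PDesc and equate their PDesc entries. Rows 1 and 3 agree on PDesc, WCity, ProdID; apply PDesc, WCity, ProdID→ShipDate and equate their ShipDate entries. No row becomes fully distinguished — the join is lossy.
Dependency preservation: the restricted closure of {ProdID, ShipDate} across the fragments never reaches {PDesc, WCity}, so ProdID, ShipDate → PDesc, WCity cannot be enforced without a join — not preserved.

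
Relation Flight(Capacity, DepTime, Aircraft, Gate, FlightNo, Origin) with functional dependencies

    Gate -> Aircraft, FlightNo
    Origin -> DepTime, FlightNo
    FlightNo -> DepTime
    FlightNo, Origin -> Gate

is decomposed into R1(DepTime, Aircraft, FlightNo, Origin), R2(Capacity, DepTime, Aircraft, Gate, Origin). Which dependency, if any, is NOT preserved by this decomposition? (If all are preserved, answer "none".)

Gate -> Aircraft, FlightNo

Check Gate → Aircraft, FlightNo: no single fragment contains all of {Aircraft, Gate, FlightNo}, and the restricted closure of {Gate} across the fragments never reaches {Aircraft, FlightNo}.
Origin → DepTime, FlightNo is preserved.
FlightNo → DepTime is preserved.
FlightNo, Origin → Gate is preserved.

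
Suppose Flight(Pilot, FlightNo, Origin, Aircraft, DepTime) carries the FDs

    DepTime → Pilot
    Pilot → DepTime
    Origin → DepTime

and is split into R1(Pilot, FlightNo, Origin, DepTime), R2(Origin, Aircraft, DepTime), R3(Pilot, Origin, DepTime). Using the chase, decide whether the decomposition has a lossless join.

Chase test. Columns are Pilot, FlightNo, Origin, Aircraft, DepTime; row i has aⱼ where attribute j ∈ Ri, else bᵢⱼ.
Initial tableau (one row per fragment):
  row 1: a1 a2 a3 b14 a5
  row 2: b21 b22 a3 a4 a5
  row 3: a1 b32 a3 b34 a5
Rows 1 and 2 agree on DepTime; apply DepTime→Pilot and equate their Pilot entries.
No row becomes fully distinguished — the join is lossy.

No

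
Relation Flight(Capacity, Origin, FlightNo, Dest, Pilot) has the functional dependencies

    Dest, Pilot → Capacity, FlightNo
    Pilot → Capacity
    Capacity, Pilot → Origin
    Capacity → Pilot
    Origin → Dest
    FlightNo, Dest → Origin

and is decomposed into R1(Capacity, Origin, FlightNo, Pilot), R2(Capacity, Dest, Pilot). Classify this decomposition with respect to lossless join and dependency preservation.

Lossless test: (Capacity, Pilot)⁺ = {Capacity, Origin, FlightNo, Dest, Pilot}, which contains all of one fragment — lossless.
Dependency preservation: the restricted closure of {Origin} across the fragments never reaches {Dest}, so Origin → Dest cannot be enforced without a join — not preserved.

lossless but not dependency-preserving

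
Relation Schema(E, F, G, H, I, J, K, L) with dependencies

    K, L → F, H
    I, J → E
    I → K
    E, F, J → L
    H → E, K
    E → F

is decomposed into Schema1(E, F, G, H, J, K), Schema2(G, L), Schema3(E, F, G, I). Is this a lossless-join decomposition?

Chase test. Columns are E, F, G, H, I, J, K, L; row i has aⱼ where attribute j ∈ Schemai, else bᵢⱼ.
Initial tableau (one row per fragment):
  row 1: a1 a2 a3 a4 b15 a6 a7 b18
  row 2: b21 b22 a3 b24 b25 b26 b27 a8
  row 3: a1 a2 a3 b34 a5 b36 b37 b38
No row becomes fully distinguished — the join is lossy.

No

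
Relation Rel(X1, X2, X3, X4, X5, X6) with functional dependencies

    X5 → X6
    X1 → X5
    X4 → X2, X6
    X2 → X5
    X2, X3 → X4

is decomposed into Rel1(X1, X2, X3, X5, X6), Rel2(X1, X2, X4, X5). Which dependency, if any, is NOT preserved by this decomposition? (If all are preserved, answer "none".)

Check X2, X3 → X4: no single fragment contains all of {X2, X3, X4}, and the restricted closure of {X2, X3} across the fragments never reaches {X4}.
X5 → X6 is preserved.
X1 → X5 is preserved.
X4 → X2, X6 is preserved.
X2 → X5 is preserved.

X2, X3 → X4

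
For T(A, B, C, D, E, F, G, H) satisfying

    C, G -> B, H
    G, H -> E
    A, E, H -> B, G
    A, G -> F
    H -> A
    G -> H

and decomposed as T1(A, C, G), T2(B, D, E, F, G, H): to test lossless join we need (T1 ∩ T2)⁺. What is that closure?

T1 ∩ T2 = {G}.
G → H applies, adding H
G, H → E applies, adding E
H → A applies, adding A
A, E, H → B, G applies, adding B
A, G → F applies, adding F
Closure: {A, B, E, F, G, H}.

A, B, E, F, G, H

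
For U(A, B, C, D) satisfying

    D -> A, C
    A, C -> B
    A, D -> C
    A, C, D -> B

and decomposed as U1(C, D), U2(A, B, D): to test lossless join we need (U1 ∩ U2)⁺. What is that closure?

A, B, C, D

U1 ∩ U2 = {D}.
D → A, C applies, adding A, C
A, C → B applies, adding B
Closure: {A, B, C, D}.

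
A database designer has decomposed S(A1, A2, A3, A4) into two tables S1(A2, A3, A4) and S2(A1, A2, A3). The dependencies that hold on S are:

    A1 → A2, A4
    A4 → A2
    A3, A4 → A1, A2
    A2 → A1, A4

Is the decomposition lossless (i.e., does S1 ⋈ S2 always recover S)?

Common attributes: S1 ∩ S2 = {A2, A3}.
Closure of {A2, A3}: A2 → A1, A4 applies, adding A1, A4. So (A2, A3)⁺ = {A1, A2, A3, A4}.
This closure contains every attribute of S1, so S1 ∩ S2 → S1. The join is lossless.

Yes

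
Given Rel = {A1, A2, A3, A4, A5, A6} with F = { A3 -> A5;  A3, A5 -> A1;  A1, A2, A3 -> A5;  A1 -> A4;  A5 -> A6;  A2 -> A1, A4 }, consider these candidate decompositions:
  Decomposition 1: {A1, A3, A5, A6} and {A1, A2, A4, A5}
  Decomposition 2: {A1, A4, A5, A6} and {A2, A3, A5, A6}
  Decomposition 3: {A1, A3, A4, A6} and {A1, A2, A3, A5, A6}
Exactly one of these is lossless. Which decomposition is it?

Decomposition 1: common = {A1, A5}, closure = {A1, A4, A5, A6} → lossy.
Decomposition 2: common = {A5, A6}, closure = {A5, A6} → lossy.
Decomposition 3: common = {A1, A3, A6}, closure = {A1, A3, A4, A5, A6} → lossless.

Decomposition 3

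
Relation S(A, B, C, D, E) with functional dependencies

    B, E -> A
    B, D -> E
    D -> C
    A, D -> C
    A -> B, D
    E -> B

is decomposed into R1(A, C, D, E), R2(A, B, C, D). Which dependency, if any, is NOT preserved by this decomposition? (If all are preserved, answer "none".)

B, E → A: restricted closure across fragments reaches A.
B, D → E: restricted closure across fragments reaches E.
D → C lies within R1.
A, D → C lies within R1.
A → B, D lies within R2.
E → B: restricted closure across fragments reaches B.
Every dependency is enforceable on the fragments, so the decomposition is dependency-preserving.

none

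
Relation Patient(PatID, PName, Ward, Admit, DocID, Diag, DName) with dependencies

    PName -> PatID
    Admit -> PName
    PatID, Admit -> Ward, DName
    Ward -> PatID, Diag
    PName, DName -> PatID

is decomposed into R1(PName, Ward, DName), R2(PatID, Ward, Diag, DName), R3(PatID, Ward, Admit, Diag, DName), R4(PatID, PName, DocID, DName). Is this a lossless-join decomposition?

Chase test. Columns are PatID, PName, Ward, Admit, DocID, Diag, DName; row i has aⱼ where attribute j ∈ Ri, else bᵢⱼ.
Initial tableau (one row per fragment):
  row 1: b11 a2 a3 b14 b15 b16 a7
  row 2: a1 b22 a3 b24 b25 a6 a7
  row 3: a1 b32 a3 a4 b35 a6 a7
  row 4: a1 a2 b43 b44 a5 b46 a7
Rows 1 and 4 agree on PName; apply PName→PatID and equate their PatID entries.
Rows 1 and 2 agree on Ward; apply Ward→PatID, Diag and equate their PatID, Diag entries.
No row becomes fully distinguished — the join is lossy.

No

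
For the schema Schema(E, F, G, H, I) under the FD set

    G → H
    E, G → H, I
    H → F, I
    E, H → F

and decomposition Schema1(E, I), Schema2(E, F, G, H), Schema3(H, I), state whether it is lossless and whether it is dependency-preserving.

lossless and dependency-preserving

Lossless test (chase): Rows 2 and 3 agree on H; apply H→F, I and equate their F, I entries. Row 2 is now all distinguished symbols — the join is lossless.
Dependency preservation: E, G → H, I; H → F, I are not contained in any single fragment, but the restricted closure of each left-hand side across the fragments still reaches the right-hand side; the remaining FDs each lie inside some fragment. All dependencies are preserved.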